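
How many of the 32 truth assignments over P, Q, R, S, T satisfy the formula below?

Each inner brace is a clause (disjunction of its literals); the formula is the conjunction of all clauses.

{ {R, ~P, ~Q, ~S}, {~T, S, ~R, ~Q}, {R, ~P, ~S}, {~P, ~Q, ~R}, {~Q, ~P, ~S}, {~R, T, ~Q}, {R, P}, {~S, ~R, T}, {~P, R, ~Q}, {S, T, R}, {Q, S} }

3

There are 2^5 = 32 truth assignments over (P, Q, R, S, T).
Split on R. With R = 1, the clauses containing R are satisfied and ~R drops from the rest; 3 of the 2^4 = 16 assignments to the other variables satisfy what remains.
With R = 0, by the same count on the reduced clause set, 0 assignments work.
(One model: P=F, Q=F, R=T, S=T, T=T.)
Total: 3 + 0 = 3.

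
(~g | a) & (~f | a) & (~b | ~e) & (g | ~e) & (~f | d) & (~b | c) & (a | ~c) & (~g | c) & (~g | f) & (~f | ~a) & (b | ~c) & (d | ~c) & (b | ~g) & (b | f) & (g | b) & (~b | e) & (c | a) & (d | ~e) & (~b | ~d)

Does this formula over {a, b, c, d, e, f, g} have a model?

No, unsatisfiable

Suppose g = 0.
Unit clause (~e) forces e = 0.
Unit clause (b) forces b = 1.
Now (~b) is unsatisfied and unit — conflict.
So g must be the other value — set g = 1.
Unit clause (a) forces a = 1.
Unit clause (c) forces c = 1.
Unit clause (f) forces f = 1.
Now (~f) is unsatisfied and unit — conflict.
Either choice for g ends in contradiction.
No assignment satisfies every clause.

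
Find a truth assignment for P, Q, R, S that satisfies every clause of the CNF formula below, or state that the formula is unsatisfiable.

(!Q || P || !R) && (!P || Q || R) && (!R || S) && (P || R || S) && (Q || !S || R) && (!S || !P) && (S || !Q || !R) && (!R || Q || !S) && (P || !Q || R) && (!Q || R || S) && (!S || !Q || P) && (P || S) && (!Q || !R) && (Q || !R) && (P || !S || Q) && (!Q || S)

Suppose R = false.
Suppose P = false.
The clause (S) is unit, so S = true.
The clause (Q) is unit, so Q = true.
Now (!Q) is unsatisfied and unit — conflict.
That branch fails; take P = true instead.
The clause (Q) is unit, so Q = true.
The clause (!S) is unit, so S = false.
Now (S) is unsatisfied and unit — conflict.
Neither P = true nor P = false works.
That branch fails; take R = true instead.
The clause (S) is unit, so S = true.
The clause (!P) is unit, so P = false.
The clause (!Q) is unit, so Q = false.
Now (Q) is unsatisfied and unit — conflict.
Neither R = true nor R = false works.

UNSATISFIABLE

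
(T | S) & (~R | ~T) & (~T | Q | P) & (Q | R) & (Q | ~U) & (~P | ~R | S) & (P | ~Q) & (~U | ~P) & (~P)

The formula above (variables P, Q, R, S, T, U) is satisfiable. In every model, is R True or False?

Suppose R = 0.
(Q) alone gives Q = 1.
(P) alone gives P = 1.
Now (~P) is unsatisfied and unit — conflict.
So every satisfying assignment has R = True.

True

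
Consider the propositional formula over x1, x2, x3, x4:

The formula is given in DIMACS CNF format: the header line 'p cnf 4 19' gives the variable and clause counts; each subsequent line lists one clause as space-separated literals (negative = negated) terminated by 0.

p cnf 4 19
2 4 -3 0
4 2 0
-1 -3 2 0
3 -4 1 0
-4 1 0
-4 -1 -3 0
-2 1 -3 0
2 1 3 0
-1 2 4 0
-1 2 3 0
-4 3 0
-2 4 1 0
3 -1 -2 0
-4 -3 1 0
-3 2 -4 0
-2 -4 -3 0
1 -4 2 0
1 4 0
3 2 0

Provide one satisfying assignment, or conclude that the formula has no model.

x1: True, x2: True, x3: True, x4: False

Branch on x4: set x4 = False.
From the singleton clause (x2), x2 = True.
From the singleton clause (x1), x1 = True.
From the singleton clause (x3), x3 = True.
Every clause now holds.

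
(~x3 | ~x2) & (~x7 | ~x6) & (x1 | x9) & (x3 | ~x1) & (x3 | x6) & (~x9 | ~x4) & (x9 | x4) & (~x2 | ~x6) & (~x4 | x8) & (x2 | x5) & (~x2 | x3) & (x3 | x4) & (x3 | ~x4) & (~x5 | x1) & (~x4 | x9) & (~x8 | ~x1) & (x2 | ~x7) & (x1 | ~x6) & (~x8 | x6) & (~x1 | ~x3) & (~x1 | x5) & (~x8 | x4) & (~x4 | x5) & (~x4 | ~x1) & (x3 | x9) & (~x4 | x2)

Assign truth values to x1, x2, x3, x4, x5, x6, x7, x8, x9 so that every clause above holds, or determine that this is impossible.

Case x3 = 0:
Unit clause (~x1) forces x1 = 0.
Unit clause (x9) forces x9 = 1.
Unit clause (x6) forces x6 = 1.
That conflicts with the unit clause (~x6).
Backtrack on x3: now try x3 = 1.
Unit clause (~x2) forces x2 = 0.
Unit clause (x5) forces x5 = 1.
Unit clause (x1) forces x1 = 1.
That conflicts with the unit clause (~x1).
Both values of x3 lead to a conflict.

UNSATISFIABLE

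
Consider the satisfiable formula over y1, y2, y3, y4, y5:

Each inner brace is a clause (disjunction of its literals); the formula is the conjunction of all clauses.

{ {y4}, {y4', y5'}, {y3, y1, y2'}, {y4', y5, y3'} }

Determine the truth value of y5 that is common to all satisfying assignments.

Suppose y5 = 1.
(y4) alone gives y4 = 1.
But (y4') is also a unit clause — contradiction.
So every satisfying assignment has y5 = False.

False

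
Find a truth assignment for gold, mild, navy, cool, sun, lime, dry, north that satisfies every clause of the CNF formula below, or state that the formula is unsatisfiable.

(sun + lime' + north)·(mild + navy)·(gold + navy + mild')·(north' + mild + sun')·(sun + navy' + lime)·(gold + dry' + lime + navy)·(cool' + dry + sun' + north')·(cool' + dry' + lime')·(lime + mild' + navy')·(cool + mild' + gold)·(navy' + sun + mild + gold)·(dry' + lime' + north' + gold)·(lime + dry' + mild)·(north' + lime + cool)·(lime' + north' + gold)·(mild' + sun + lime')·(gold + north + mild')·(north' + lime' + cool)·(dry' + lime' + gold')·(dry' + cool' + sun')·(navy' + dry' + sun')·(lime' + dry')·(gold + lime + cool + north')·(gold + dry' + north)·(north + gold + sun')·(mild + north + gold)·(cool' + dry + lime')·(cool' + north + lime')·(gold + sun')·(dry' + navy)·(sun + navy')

Branch on mild: set mild = 1.
Branch on gold: set gold = 1.
Branch on lime: set lime = 0.
From the singleton clause (navy'), navy = 0.
From the singleton clause (dry'), dry = 0.
Branch on north: set north = 0.
All clauses hold; cool, sun can take either value.

gold ↦ 1; mild ↦ 1; navy ↦ 0; cool ↦ 1; sun ↦ 1; lime ↦ 0; dry ↦ 0; north ↦ 0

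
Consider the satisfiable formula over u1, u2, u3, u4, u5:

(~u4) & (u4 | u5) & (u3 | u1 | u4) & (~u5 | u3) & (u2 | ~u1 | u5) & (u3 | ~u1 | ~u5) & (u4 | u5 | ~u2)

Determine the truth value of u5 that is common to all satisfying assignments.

Suppose u5 = 0.
(~u4) alone gives u4 = 0.
But (u4) is also a unit clause — contradiction.
So every satisfying assignment has u5 = True.

True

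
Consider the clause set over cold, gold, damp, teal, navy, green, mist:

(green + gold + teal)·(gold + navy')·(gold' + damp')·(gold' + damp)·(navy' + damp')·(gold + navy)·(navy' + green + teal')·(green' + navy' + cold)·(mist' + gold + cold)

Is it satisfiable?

Suppose gold = 1.
(damp') alone gives damp = 0.
That conflicts with the unit clause (damp).
Backtrack on gold: now try gold = 0.
(navy') alone gives navy = 0.
That conflicts with the unit clause (navy).
Neither gold = 1 nor gold = 0 works.
No assignment satisfies every clause.

Unsatisfiable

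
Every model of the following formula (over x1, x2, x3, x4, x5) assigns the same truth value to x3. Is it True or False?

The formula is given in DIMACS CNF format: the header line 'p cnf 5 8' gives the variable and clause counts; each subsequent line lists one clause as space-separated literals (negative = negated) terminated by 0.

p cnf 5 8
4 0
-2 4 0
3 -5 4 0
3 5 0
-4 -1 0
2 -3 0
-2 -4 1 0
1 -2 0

False

Suppose x3 = True.
From the singleton clause (x4), x4 = True.
From the singleton clause (¬x1), x1 = False.
From the singleton clause (x2), x2 = True.
That conflicts with the unit clause (¬x2).
So every satisfying assignment has x3 = False.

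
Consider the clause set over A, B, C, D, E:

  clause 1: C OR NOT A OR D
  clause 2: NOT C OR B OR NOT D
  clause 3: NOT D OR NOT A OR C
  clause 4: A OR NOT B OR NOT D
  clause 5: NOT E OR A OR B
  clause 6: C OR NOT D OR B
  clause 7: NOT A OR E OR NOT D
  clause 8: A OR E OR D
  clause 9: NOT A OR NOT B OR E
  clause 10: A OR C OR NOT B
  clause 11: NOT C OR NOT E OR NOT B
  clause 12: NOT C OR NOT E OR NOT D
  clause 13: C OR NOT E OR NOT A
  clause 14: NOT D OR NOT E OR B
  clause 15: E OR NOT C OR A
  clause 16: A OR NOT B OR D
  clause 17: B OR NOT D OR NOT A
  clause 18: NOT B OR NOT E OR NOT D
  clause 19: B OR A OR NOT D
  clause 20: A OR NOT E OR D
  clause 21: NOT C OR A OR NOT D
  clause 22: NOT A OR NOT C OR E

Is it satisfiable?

Case C = true:
Case B = false:
From the singleton clause (NOT D), D = false.
Case E = true:
From the singleton clause (A), A = true.
All clauses are satisfied.
A satisfying assignment: A ↦ true,  B ↦ false,  C ↦ true,  D ↦ false,  E ↦ true.

Yes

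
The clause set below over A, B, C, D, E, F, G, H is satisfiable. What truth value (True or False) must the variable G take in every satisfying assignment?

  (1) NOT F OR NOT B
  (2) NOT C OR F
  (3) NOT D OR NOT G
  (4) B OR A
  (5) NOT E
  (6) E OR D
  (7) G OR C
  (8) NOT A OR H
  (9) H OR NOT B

False

Suppose G = true.
Unit clause (NOT D) forces D = false.
Unit clause (NOT E) forces E = false.
But (E) is also a unit clause — contradiction.
So every satisfying assignment has G = False.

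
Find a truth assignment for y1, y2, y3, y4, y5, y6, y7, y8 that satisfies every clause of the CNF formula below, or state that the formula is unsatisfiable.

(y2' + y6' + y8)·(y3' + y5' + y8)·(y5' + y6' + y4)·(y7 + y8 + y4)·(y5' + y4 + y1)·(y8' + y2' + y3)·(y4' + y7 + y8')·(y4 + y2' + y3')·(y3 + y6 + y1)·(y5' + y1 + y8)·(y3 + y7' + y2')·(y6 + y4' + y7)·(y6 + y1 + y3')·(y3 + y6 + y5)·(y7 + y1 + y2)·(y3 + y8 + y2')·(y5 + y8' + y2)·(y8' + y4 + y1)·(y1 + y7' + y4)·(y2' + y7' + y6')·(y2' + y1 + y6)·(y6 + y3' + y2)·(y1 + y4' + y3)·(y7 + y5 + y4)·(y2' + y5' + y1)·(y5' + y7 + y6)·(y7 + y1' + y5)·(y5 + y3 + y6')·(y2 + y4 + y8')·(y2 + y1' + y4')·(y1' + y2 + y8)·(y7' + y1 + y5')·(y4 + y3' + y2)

y1 ↦ 1; y2 ↦ 1; y3 ↦ 1; y4 ↦ 1; y5 ↦ 1; y6 ↦ 0; y7 ↦ 1; y8 ↦ 1

Case y2 = 1:
Case y6 = 0:
Unit clause (y1) forces y1 = 1.
Case y8 = 1:
Unit clause (y3) forces y3 = 1.
Unit clause (y4) forces y4 = 1.
Unit clause (y7) forces y7 = 1.
All clauses hold; y5 can take either value.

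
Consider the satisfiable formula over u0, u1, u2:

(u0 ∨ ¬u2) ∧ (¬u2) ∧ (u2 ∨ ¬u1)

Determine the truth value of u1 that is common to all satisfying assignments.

False

Suppose u1 = True.
The clause (¬u2) is unit, so u2 = False.
Now (u2) is unsatisfied and unit — conflict.
So every satisfying assignment has u1 = False.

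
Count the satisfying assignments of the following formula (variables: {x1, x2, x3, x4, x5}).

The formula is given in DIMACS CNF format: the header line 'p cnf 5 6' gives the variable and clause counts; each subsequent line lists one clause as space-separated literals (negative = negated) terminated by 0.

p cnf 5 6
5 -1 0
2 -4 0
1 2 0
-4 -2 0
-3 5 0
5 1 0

6

There are 2^5 = 32 truth assignments over (x1, x2, x3, x4, x5).
Split on x4. With x4 = True, the clauses containing x4 are satisfied and ¬x4 drops from the rest; 0 of the 2^4 = 16 assignments to the other variables satisfy what remains.
With x4 = False, by the same count on the reduced clause set, 6 assignments work.
(One model: x1=F, x2=T, x3=F, x4=F, x5=T.)
Total: 0 + 6 = 6.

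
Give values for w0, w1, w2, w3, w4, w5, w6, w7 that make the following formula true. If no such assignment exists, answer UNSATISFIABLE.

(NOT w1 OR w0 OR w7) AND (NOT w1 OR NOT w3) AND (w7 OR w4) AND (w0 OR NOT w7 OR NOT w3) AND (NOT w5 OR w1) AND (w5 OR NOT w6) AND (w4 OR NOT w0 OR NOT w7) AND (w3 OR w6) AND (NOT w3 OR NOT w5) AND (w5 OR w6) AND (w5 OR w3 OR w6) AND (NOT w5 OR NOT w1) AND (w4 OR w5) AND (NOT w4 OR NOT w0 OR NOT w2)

Branch on w1: set w1 = false.
From the singleton clause (NOT w5), w5 = false.
From the singleton clause (NOT w6), w6 = false.
But (w6) is also a unit clause — contradiction.
So w1 must be the other value — set w1 = true.
From the singleton clause (NOT w3), w3 = false.
From the singleton clause (w6), w6 = true.
From the singleton clause (w5), w5 = true.
But (NOT w5) is also a unit clause — contradiction.
Either choice for w1 ends in contradiction.

UNSATISFIABLE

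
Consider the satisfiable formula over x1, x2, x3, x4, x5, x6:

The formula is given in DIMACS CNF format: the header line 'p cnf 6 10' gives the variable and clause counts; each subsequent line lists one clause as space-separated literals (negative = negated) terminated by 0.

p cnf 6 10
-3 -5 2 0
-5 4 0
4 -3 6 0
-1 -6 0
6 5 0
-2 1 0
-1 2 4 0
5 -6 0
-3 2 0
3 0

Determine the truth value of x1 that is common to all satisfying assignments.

True

Suppose x1 = False.
Unit clause (¬x2) forces x2 = False.
Unit clause (¬x3) forces x3 = False.
But (x3) is also a unit clause — contradiction.
So every satisfying assignment has x1 = True.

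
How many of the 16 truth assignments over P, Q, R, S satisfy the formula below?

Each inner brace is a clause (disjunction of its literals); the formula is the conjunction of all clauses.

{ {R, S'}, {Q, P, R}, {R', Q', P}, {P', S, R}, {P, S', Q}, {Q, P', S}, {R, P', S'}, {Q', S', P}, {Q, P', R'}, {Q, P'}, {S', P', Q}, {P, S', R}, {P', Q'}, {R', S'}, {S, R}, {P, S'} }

There are 2^4 = 16 truth assignments over (P, Q, R, S).
Split on R. With R = 1, the clauses containing R are satisfied and R' drops from the rest; 1 of the 2^3 = 8 assignments to the other variables satisfy what remains.
With R = 0, by the same count on the reduced clause set, 0 assignments work.
Total: 1 + 0 = 1.

1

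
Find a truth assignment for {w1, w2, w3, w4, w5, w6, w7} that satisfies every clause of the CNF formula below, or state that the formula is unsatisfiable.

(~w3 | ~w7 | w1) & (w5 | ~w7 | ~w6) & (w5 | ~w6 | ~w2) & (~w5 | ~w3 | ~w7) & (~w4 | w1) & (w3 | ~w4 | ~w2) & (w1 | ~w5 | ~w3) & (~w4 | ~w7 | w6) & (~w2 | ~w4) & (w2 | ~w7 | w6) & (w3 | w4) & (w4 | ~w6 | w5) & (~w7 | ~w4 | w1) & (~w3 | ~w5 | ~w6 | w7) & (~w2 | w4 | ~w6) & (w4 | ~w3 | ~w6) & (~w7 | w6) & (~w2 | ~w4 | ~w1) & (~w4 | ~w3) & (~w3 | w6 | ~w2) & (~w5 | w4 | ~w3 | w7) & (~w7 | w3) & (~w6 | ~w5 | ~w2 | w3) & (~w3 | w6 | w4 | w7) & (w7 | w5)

w1: 1, w2: 0, w3: 0, w4: 1, w5: 1, w6: 1, w7: 0

Case w4 = 1:
The clause (w1) is unit, so w1 = 1.
The clause (~w2) is unit, so w2 = 0.
The clause (~w3) is unit, so w3 = 0.
The clause (~w7) is unit, so w7 = 0.
The clause (w5) is unit, so w5 = 1.
Every clause is now satisfied; w6 is unconstrained.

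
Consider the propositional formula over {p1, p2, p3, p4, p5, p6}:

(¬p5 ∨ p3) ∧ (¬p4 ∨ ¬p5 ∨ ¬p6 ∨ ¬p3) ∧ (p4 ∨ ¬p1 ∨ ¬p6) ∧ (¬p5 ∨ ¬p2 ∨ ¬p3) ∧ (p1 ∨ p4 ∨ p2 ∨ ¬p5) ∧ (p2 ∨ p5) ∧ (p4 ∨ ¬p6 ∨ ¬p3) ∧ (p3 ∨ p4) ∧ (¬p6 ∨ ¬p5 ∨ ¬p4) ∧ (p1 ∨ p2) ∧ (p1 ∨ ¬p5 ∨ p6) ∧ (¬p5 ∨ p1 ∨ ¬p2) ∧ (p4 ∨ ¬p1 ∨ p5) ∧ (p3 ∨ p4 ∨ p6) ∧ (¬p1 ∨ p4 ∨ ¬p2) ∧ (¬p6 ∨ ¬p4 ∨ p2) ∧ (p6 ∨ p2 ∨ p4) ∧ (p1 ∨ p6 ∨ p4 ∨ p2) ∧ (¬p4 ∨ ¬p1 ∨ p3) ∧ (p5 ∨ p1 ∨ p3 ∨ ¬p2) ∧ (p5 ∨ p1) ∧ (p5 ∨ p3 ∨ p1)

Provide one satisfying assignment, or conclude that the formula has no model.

p1=True,  p2=True,  p3=True,  p4=True,  p5=False,  p6=False

Case p5 = False:
(p2) alone gives p2 = True.
(p1) alone gives p1 = True.
(p4) alone gives p4 = True.
(p3) alone gives p3 = True.
Every clause is now satisfied; p6 is unconstrained.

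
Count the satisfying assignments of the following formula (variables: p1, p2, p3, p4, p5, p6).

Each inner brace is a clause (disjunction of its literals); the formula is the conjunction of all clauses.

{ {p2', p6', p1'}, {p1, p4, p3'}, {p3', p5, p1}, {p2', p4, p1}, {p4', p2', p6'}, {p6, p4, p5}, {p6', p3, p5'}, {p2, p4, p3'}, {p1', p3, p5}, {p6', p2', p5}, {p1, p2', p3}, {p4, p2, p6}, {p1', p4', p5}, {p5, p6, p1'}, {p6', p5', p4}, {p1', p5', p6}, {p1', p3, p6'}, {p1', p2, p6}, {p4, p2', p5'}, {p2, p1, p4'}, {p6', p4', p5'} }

There are 2^6 = 64 truth assignments over (p1, p2, p3, p4, p5, p6).
Split on p1. With p1 = 1, the clauses containing p1 are satisfied and p1' drops from the rest; 0 of the 2^5 = 32 assignments to the other variables satisfy what remains.
With p1 = 0, by the same count on the reduced clause set, 2 assignments work.
(One model: p1=F, p2=F, p3=F, p4=F, p5=F, p6=T.)
Total: 0 + 2 = 2.

2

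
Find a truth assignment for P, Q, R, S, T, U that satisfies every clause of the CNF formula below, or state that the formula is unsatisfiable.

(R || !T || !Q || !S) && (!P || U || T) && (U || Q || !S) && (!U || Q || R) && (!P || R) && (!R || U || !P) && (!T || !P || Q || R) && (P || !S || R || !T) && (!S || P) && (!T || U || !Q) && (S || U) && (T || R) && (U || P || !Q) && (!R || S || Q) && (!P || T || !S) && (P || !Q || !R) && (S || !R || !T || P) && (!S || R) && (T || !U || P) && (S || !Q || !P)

P=true, Q=false, R=true, S=true, T=true, U=true

Branch on P: set P = true.
From the singleton clause (R), R = true.
From the singleton clause (U), U = true.
Branch on S: set S = true.
From the singleton clause (T), T = true.
Every clause is now satisfied; Q is unconstrained.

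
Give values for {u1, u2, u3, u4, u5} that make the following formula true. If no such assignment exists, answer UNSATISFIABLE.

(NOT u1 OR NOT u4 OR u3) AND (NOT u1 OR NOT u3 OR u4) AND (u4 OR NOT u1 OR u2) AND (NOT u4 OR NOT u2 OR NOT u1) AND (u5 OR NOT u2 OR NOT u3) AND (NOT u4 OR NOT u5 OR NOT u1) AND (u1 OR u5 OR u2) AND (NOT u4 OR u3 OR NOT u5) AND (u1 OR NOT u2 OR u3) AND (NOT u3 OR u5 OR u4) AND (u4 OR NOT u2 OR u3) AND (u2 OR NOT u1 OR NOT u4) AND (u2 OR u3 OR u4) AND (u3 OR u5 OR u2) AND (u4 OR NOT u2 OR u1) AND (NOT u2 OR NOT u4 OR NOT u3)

Case u1 = false:
Case u5 = true:
Case u4 = false:
The clause (NOT u2) is unit, so u2 = false.
The clause (u3) is unit, so u3 = true.
This assignment satisfies each clause.

u1: false,  u2: false,  u3: true,  u4: false,  u5: true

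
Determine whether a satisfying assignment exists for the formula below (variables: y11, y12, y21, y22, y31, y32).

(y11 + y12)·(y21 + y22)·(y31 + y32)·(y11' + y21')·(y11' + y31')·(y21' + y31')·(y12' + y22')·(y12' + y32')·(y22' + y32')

Try y11 = 1.
From the singleton clause (y21'), y21 = 0.
From the singleton clause (y22), y22 = 1.
From the singleton clause (y31'), y31 = 0.
From the singleton clause (y32), y32 = 1.
Now (y32') is unsatisfied and unit — conflict.
That branch fails; take y11 = 0 instead.
From the singleton clause (y12), y12 = 1.
From the singleton clause (y22'), y22 = 0.
From the singleton clause (y21), y21 = 1.
From the singleton clause (y31'), y31 = 0.
From the singleton clause (y32), y32 = 1.
Now (y32') is unsatisfied and unit — conflict.
Both values of y11 lead to a conflict.
No assignment satisfies every clause.

Unsatisfiable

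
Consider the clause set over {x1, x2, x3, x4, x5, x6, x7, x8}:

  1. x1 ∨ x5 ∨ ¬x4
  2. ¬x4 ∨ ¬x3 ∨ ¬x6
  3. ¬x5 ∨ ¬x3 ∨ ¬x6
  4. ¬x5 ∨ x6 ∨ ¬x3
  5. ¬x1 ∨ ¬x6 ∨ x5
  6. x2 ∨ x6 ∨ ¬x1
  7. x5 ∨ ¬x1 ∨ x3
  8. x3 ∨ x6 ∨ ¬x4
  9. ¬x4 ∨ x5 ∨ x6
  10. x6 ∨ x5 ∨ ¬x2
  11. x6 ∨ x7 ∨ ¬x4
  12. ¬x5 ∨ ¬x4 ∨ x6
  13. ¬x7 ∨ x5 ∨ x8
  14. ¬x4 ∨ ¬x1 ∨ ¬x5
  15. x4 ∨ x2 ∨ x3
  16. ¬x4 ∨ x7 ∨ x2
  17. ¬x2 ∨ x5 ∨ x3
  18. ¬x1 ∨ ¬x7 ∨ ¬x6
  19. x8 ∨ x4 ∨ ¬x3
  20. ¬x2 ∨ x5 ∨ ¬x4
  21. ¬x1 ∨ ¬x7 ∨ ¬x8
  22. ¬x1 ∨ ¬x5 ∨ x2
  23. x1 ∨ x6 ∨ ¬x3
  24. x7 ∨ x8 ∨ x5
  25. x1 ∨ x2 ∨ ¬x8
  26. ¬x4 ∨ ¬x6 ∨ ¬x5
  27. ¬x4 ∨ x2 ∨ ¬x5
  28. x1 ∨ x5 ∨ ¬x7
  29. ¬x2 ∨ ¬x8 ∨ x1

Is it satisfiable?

Case x1 = True:
Case x6 = True:
From the singleton clause (x5), x5 = True.
From the singleton clause (¬x3), x3 = False.
From the singleton clause (¬x4), x4 = False.
From the singleton clause (x2), x2 = True.
From the singleton clause (¬x7), x7 = False.
All clauses hold; x8 can take either value.
A satisfying assignment: x1 ↦ True,  x2 ↦ True,  x3 ↦ False,  x4 ↦ False,  x5 ↦ True,  x6 ↦ True,  x7 ↦ False,  x8 ↦ True.

Yes, satisfiable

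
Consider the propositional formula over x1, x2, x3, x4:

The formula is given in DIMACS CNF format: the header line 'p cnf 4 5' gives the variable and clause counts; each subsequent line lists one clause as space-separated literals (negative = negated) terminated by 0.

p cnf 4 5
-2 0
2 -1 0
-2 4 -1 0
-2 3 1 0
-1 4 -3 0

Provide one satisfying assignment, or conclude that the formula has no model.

x1=False, x2=False, x3=False, x4=True

Unit clause (¬x2) forces x2 = False.
Unit clause (¬x1) forces x1 = False.
No clause remains; x3, x4 are free.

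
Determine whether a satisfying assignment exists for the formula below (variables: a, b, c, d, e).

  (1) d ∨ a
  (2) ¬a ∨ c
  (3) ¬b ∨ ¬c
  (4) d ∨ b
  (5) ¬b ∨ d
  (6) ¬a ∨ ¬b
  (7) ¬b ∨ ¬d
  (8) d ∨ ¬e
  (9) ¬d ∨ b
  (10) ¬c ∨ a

Unsatisfiable

Suppose d = True.
(¬b) alone gives b = False.
But (b) is also a unit clause — contradiction.
That branch fails; take d = False instead.
(a) alone gives a = True.
(c) alone gives c = True.
(¬b) alone gives b = False.
But (b) is also a unit clause — contradiction.
Either choice for d ends in contradiction.
No assignment satisfies every clause.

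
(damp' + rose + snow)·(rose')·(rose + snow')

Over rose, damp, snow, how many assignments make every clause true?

1

There are 2^3 = 8 truth assignments over (rose, damp, snow).
Check each against the 3 clauses (columns in the order rose, damp, snow):
  F F F  ✓ satisfies all
  F F T  ✗ fails (rose + snow')
  F T F  ✗ fails (damp' + rose + snow)
  F T T  ✗ fails (rose + snow')
  T F F  ✗ fails (rose')
  T F T  ✗ fails (rose')
  T T F  ✗ fails (rose')
  T T T  ✗ fails (rose')
1 of the 8 rows is a model.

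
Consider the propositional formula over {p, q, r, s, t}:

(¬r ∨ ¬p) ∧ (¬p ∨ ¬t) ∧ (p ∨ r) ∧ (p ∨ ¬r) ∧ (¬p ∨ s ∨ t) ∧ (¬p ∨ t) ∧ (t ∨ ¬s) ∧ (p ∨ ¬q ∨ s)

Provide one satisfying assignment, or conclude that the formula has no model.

UNSATISFIABLE

Try r = False.
(p) alone gives p = True.
(¬t) alone gives t = False.
Now (t) is unsatisfied and unit — conflict.
Undo r and try r = True.
(¬p) alone gives p = False.
Now (p) is unsatisfied and unit — conflict.
Both values of r lead to a conflict.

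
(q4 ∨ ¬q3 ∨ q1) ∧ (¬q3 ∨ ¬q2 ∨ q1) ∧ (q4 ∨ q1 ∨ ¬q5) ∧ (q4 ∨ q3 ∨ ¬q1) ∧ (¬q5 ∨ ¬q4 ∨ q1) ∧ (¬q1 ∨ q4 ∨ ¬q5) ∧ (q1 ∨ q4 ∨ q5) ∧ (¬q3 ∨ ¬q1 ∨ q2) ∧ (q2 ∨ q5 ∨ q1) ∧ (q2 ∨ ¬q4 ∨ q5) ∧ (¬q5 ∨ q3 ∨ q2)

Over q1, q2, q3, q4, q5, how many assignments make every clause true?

There are 2^5 = 32 truth assignments over (q1, q2, q3, q4, q5).
Split on q3. With q3 = True, the clauses containing q3 are satisfied and ¬q3 drops from the rest; 3 of the 2^4 = 16 assignments to the other variables satisfy what remains.
With q3 = False, by the same count on the reduced clause set, 3 assignments work.
(One model: q1=F, q2=T, q3=F, q4=T, q5=F.)
Total: 3 + 3 = 6.

6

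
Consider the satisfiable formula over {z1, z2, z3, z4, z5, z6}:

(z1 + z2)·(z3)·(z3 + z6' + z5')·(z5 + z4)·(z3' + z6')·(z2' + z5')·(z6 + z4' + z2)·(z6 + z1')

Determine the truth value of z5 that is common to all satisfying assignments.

Suppose z5 = 1.
From the singleton clause (z3), z3 = 1.
From the singleton clause (z6'), z6 = 0.
From the singleton clause (z2'), z2 = 0.
From the singleton clause (z1), z1 = 1.
But (z1') is also a unit clause — contradiction.
So every satisfying assignment has z5 = False.

False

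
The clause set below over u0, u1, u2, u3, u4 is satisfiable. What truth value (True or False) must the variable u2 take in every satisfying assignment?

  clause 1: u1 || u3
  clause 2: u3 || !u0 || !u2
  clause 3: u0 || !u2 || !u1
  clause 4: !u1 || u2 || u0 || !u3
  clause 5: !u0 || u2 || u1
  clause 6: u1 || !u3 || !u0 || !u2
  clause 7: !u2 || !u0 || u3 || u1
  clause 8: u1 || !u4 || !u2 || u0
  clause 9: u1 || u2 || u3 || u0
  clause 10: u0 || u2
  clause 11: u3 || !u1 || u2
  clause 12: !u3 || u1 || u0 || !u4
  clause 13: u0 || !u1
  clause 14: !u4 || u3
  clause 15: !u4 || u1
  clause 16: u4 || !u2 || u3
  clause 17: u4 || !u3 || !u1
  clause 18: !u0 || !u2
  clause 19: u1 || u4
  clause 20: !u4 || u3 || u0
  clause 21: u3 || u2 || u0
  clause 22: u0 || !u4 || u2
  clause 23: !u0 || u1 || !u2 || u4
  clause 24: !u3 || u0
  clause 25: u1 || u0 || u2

Suppose u2 = true.
(!u0) alone gives u0 = false.
(!u1) alone gives u1 = false.
(u3) alone gives u3 = true.
But (!u3) is also a unit clause — contradiction.
So every satisfying assignment has u2 = False.

False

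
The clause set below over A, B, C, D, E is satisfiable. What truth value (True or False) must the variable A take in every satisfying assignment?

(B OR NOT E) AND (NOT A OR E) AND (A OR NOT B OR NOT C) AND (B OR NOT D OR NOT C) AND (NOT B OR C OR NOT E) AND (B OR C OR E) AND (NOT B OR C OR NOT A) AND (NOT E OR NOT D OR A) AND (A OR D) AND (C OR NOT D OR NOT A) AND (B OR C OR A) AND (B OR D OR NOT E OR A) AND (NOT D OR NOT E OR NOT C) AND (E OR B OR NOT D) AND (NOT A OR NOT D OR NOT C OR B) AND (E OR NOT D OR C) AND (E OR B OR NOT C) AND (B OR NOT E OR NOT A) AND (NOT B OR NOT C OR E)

Suppose A = false.
(D) alone gives D = true.
(NOT E) alone gives E = false.
(B) alone gives B = true.
(NOT C) alone gives C = false.
But (C) is also a unit clause — contradiction.
So every satisfying assignment has A = True.

True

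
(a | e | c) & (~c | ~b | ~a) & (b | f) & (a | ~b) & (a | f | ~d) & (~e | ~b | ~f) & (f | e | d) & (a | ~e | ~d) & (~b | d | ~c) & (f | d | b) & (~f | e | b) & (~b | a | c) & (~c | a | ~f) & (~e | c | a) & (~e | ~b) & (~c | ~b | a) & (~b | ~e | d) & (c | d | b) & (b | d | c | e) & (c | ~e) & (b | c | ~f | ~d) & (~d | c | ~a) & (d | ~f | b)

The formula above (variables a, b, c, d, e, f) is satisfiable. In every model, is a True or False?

Suppose a = 0.
Unit clause (~b) forces b = 0.
Unit clause (f) forces f = 1.
Unit clause (e) forces e = 1.
Unit clause (~d) forces d = 0.
But (d) is also a unit clause — contradiction.
So every satisfying assignment has a = True.

True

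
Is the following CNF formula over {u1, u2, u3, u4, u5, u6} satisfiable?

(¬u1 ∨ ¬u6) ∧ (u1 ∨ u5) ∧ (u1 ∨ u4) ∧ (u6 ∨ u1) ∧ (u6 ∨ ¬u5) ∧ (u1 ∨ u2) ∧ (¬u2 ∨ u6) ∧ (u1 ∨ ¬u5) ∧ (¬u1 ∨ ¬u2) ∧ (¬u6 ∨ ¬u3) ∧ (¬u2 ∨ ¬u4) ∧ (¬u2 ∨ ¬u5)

Case u1 = True:
(¬u6) alone gives u6 = False.
(¬u5) alone gives u5 = False.
(¬u2) alone gives u2 = False.
Every clause is now satisfied; u3, u4 are unconstrained.
A satisfying assignment: u1=True; u2=False; u3=True; u4=True; u5=False; u6=False.

Satisfiable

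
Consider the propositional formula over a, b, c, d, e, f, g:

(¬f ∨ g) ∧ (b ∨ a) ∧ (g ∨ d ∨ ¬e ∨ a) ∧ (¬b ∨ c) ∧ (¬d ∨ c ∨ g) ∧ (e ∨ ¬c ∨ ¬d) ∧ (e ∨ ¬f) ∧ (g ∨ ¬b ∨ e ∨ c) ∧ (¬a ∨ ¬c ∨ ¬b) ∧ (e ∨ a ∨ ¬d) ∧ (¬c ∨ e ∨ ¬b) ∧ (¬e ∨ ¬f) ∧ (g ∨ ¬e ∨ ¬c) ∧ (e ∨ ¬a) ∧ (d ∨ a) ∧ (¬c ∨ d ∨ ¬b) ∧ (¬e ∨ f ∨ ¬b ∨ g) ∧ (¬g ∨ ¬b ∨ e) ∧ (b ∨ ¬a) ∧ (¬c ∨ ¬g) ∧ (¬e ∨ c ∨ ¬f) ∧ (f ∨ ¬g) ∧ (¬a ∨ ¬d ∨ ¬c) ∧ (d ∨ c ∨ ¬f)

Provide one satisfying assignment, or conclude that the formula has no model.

UNSATISFIABLE

Case f = False:
Unit clause (¬g) forces g = False.
Case b = True:
Unit clause (c) forces c = True.
Unit clause (¬a) forces a = False.
Unit clause (e) forces e = True.
Now (¬e) is unsatisfied and unit — conflict.
Undo b and try b = False.
Unit clause (a) forces a = True.
Now (¬a) is unsatisfied and unit — conflict.
Either choice for b ends in contradiction.
Undo f and try f = True.
Unit clause (g) forces g = True.
Unit clause (e) forces e = True.
Now (¬e) is unsatisfied and unit — conflict.
Either choice for f ends in contradiction.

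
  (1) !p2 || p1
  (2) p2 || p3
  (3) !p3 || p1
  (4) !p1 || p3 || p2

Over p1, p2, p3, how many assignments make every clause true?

There are 2^3 = 8 truth assignments over (p1, p2, p3).
Split on p2. With p2 = true, the clauses containing p2 are satisfied and !p2 drops from the rest; 2 of the 2^2 = 4 assignments to the other variables satisfy what remains.
With p2 = false, by the same count on the reduced clause set, 1 assignment works.
(One model: p1=T, p2=F, p3=T.)
Total: 2 + 1 = 3.

3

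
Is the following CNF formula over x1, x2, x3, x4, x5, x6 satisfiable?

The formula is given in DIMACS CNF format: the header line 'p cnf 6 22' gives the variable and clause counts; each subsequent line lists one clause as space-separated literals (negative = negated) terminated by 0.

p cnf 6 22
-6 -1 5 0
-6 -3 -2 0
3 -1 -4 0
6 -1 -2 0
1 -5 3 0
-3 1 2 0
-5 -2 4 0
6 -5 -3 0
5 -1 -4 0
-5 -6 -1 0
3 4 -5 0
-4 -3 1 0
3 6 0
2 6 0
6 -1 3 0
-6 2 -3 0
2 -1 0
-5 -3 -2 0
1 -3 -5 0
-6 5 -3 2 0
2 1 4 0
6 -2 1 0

Case x3 = False:
From the singleton clause (x6), x6 = True.
Case x1 = False:
From the singleton clause (¬x5), x5 = False.
Case x2 = False:
From the singleton clause (x4), x4 = True.
All clauses are satisfied.
A satisfying assignment: x1: False, x2: False, x3: False, x4: True, x5: False, x6: True.

Satisfiable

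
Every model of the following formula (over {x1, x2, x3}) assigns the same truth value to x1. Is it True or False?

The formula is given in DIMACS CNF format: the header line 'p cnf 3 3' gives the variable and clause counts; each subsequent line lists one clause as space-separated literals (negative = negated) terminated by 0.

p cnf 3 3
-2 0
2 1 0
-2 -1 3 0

True

Suppose x1 = False.
From the singleton clause (¬x2), x2 = False.
That conflicts with the unit clause (x2).
So every satisfying assignment has x1 = True.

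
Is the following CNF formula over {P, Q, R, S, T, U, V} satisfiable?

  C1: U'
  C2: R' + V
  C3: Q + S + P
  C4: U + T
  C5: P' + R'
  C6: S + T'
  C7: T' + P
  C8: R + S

(U') alone gives U = 0.
(T) alone gives T = 1.
(S) alone gives S = 1.
(P) alone gives P = 1.
(R') alone gives R = 0.
All clauses hold; Q, V can take either value.
A satisfying assignment: P ↦ 1; Q ↦ 0; R ↦ 0; S ↦ 1; T ↦ 1; U ↦ 0; V ↦ 0.

Satisfiable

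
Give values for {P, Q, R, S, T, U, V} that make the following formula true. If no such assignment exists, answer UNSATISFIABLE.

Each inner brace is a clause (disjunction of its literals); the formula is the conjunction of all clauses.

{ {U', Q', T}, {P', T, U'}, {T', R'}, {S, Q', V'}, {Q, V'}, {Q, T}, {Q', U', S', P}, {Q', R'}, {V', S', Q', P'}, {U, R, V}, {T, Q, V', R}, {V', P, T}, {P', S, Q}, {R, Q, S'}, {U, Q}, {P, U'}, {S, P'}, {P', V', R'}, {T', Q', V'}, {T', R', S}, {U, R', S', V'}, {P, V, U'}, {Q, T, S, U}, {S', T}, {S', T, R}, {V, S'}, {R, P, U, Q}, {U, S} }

Branch on T: set T = 0.
(Q) alone gives Q = 1.
(U') alone gives U = 0.
(R') alone gives R = 0.
(V) alone gives V = 1.
(S) alone gives S = 1.
Now (S') is unsatisfied and unit — conflict.
Backtrack on T: now try T = 1.
(R') alone gives R = 0.
Branch on Q: set Q = 1.
(V') alone gives V = 0.
(U) alone gives U = 1.
(P) alone gives P = 1.
(S) alone gives S = 1.
Now (S') is unsatisfied and unit — conflict.
Backtrack on Q: now try Q = 0.
(V') alone gives V = 0.
(U) alone gives U = 1.
(S') alone gives S = 0.
(P') alone gives P = 0.
Now (P) is unsatisfied and unit — conflict.
Both values of Q lead to a conflict.
Both values of T lead to a conflict.

UNSATISFIABLE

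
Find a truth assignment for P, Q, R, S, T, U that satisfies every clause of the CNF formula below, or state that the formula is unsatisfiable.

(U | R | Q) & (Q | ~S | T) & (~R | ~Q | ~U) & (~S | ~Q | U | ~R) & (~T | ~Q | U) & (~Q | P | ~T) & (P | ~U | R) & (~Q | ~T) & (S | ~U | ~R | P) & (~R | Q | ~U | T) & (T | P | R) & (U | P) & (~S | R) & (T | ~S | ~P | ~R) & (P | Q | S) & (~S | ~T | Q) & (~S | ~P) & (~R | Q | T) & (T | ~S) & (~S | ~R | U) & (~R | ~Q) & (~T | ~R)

Try Q = 0.
Try U = 1.
Try S = 0.
Unit clause (P) forces P = 1.
Try R = 0.
Every clause is now satisfied; T is unconstrained.

P ↦ 1,  Q ↦ 0,  R ↦ 0,  S ↦ 0,  T ↦ 1,  U ↦ 1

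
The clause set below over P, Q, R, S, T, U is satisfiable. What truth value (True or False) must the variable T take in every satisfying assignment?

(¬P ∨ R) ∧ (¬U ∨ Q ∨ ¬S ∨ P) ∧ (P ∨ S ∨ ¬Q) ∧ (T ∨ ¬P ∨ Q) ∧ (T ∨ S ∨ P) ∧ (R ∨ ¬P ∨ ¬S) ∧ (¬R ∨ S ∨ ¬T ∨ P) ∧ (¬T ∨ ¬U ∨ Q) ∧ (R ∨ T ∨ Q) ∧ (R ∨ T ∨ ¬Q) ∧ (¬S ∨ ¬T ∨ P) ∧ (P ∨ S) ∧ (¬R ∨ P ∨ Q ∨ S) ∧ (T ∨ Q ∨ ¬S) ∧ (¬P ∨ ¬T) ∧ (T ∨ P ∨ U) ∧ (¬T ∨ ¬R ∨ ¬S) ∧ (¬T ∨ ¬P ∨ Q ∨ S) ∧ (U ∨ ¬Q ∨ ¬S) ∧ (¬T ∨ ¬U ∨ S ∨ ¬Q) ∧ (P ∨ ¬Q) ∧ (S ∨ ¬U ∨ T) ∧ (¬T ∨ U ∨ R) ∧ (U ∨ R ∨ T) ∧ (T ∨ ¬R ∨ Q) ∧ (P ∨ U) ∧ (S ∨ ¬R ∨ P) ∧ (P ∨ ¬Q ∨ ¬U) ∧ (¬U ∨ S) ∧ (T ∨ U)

Suppose T = True.
Unit clause (¬P) forces P = False.
Unit clause (¬S) forces S = False.
But (S) is also a unit clause — contradiction.
So every satisfying assignment has T = False.

False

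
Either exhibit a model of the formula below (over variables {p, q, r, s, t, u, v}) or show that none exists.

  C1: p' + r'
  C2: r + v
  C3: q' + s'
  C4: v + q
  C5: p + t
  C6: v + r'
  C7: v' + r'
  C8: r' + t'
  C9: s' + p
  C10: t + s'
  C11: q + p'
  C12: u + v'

p: 1, q: 1, r: 0, s: 0, t: 0, u: 1, v: 1

Try p = 1.
The clause (r') is unit, so r = 0.
The clause (v) is unit, so v = 1.
The clause (q) is unit, so q = 1.
The clause (s') is unit, so s = 0.
The clause (u) is unit, so u = 1.
Every clause is now satisfied; t is unconstrained.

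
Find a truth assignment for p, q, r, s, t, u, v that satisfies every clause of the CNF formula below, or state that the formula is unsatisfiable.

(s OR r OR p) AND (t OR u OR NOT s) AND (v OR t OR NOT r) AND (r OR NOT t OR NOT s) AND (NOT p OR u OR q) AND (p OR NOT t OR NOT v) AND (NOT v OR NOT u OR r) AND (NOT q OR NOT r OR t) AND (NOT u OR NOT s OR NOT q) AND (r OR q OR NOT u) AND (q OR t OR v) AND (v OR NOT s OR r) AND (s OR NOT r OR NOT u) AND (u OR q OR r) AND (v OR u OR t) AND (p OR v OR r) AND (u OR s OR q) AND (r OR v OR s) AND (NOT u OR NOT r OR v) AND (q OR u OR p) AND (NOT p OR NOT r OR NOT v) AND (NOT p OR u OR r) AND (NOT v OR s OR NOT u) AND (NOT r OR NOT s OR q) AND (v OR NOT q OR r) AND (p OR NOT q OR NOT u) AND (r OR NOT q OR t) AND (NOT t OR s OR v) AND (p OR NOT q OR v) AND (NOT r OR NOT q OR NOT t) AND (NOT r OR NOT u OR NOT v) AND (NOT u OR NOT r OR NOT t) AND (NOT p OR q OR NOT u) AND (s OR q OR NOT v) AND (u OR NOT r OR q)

UNSATISFIABLE

Try s = true.
Try t = true.
The clause (r) is unit, so r = true.
The clause (q) is unit, so q = true.
That conflicts with the unit clause (NOT q).
So t must be the other value — set t = false.
The clause (u) is unit, so u = true.
The clause (NOT q) is unit, so q = false.
The clause (r) is unit, so r = true.
That conflicts with the unit clause (NOT r).
Either choice for t ends in contradiction.
So s must be the other value — set s = false.
Try r = true.
The clause (NOT u) is unit, so u = false.
The clause (q) is unit, so q = true.
The clause (t) is unit, so t = true.
That conflicts with the unit clause (NOT t).
So r must be the other value — set r = false.
The clause (p) is unit, so p = true.
The clause (v) is unit, so v = true.
The clause (NOT u) is unit, so u = false.
That conflicts with the unit clause (u).
Either choice for r ends in contradiction.
Either choice for s ends in contradiction.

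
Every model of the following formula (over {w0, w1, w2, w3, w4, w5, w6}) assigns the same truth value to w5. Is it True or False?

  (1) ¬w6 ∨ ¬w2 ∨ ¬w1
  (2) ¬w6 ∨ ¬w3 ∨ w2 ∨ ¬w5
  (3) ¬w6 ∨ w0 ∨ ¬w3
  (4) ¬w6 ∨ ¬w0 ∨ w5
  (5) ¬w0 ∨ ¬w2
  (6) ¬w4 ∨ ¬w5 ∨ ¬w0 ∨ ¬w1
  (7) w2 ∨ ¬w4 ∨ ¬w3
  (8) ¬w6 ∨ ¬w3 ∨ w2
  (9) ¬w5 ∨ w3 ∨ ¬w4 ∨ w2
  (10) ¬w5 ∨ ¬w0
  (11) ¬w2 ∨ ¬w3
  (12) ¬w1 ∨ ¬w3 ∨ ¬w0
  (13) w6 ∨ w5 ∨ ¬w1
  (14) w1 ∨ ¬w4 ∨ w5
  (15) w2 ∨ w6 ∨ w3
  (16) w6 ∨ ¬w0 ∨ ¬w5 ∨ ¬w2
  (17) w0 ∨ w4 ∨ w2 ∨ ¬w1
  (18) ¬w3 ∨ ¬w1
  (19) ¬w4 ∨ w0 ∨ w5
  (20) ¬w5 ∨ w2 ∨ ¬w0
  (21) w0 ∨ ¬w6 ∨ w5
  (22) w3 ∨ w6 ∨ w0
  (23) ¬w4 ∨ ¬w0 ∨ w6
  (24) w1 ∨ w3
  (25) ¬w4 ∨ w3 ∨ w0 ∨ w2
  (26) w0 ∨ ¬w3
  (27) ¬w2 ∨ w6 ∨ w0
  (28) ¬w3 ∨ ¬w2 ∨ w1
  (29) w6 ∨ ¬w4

Suppose w5 = True.
The clause (¬w0) is unit, so w0 = False.
The clause (¬w3) is unit, so w3 = False.
The clause (w6) is unit, so w6 = True.
The clause (w1) is unit, so w1 = True.
The clause (¬w2) is unit, so w2 = False.
The clause (¬w4) is unit, so w4 = False.
But (w4) is also a unit clause — contradiction.
So every satisfying assignment has w5 = False.

False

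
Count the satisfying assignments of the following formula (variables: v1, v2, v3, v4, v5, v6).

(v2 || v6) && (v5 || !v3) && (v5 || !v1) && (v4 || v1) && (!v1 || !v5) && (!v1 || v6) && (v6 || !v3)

8

There are 2^6 = 64 truth assignments over (v1, v2, v3, v4, v5, v6).
Split on v6. With v6 = true, the clauses containing v6 are satisfied and !v6 drops from the rest; 6 of the 2^5 = 32 assignments to the other variables satisfy what remains.
With v6 = false, by the same count on the reduced clause set, 2 assignments work.
(One model: v1=F, v2=F, v3=F, v4=T, v5=F, v6=T.)
Total: 6 + 2 = 8.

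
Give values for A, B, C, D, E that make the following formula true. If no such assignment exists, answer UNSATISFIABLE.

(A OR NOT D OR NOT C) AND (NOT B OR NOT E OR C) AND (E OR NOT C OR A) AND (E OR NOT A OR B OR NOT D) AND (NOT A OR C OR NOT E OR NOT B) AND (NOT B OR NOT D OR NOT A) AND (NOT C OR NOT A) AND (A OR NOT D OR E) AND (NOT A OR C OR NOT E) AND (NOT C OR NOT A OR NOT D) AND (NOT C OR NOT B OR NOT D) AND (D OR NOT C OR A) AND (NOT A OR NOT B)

A ↦ true; B ↦ false; C ↦ false; D ↦ false; E ↦ false

Branch on C: set C = false.
Branch on B: set B = false.
Branch on A: set A = true.
The clause (NOT E) is unit, so E = false.
The clause (NOT D) is unit, so D = false.
All clauses are satisfied.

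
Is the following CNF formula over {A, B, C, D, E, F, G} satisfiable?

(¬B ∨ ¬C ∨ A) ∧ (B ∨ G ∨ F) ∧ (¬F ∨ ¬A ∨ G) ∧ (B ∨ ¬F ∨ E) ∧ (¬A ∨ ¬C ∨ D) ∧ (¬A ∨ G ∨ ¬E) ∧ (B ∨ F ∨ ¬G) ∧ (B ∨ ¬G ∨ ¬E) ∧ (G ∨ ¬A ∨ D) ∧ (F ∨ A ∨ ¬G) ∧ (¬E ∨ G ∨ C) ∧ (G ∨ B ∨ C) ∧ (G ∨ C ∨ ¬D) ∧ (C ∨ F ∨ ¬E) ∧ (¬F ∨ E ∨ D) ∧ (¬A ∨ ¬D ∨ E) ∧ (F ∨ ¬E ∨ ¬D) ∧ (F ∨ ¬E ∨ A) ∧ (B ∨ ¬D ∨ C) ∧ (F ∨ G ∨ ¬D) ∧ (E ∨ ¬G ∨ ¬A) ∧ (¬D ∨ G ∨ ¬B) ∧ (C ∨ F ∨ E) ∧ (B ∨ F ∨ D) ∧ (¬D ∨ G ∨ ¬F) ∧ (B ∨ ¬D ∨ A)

Try B = True.
Try C = True.
Unit clause (A) forces A = True.
Unit clause (D) forces D = True.
Unit clause (E) forces E = True.
Unit clause (G) forces G = True.
Unit clause (F) forces F = True.
This assignment satisfies each clause.
A satisfying assignment: A: True, B: True, C: True, D: True, E: True, F: True, G: True.

Satisfiable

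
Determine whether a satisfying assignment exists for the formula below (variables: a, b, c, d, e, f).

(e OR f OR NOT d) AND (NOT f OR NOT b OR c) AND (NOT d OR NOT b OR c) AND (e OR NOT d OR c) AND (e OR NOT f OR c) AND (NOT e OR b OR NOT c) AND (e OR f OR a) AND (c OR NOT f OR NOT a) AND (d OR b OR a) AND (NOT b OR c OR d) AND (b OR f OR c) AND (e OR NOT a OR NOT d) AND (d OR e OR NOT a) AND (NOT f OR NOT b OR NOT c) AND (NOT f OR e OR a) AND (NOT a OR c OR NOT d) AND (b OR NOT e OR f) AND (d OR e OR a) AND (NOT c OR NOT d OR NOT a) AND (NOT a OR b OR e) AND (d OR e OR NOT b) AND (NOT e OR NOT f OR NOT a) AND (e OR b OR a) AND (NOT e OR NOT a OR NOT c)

Yes

Try e = true.
Try b = true.
Try f = false.
Try d = false.
From the singleton clause (c), c = true.
From the singleton clause (NOT a), a = false.
Every clause now holds.
A satisfying assignment: a ↦ false,  b ↦ true,  c ↦ true,  d ↦ false,  e ↦ true,  f ↦ false.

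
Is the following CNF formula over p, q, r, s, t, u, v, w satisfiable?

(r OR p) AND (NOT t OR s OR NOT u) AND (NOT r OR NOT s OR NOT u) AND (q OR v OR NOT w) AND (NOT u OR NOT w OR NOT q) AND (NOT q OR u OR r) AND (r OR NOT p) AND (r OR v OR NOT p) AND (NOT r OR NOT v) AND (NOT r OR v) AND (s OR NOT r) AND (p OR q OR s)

No

Case r = true:
The clause (NOT v) is unit, so v = false.
That conflicts with the unit clause (v).
Undo r and try r = false.
The clause (p) is unit, so p = true.
That conflicts with the unit clause (NOT p).
Both values of r lead to a conflict.
No assignment satisfies every clause.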